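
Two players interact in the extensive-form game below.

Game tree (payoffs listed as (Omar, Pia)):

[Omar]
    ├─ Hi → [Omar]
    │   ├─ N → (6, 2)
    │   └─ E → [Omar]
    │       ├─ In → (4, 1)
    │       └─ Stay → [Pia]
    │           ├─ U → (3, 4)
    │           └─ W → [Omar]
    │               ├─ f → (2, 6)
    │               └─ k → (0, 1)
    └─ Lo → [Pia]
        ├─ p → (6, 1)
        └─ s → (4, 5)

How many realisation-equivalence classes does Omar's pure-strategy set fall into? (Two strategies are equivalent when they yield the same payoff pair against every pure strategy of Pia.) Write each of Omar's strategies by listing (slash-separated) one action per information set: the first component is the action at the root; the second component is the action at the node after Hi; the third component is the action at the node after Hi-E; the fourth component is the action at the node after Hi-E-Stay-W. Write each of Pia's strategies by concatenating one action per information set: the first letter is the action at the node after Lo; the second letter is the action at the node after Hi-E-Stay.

5

Omar has 16 pure strategies: Hi/N/In/f, Hi/N/In/k, Hi/N/Stay/f, Hi/N/Stay/k, Hi/E/In/f, Hi/E/In/k, Hi/E/Stay/f, Hi/E/Stay/k, Lo/N/In/f, Lo/N/In/k, Lo/N/Stay/f, Lo/N/Stay/k, Lo/E/In/f, Lo/E/In/k, Lo/E/Stay/f, Lo/E/Stay/k. Columns: pU, pW, sU, sW.
{Hi/N/In/f, Hi/N/In/k, Hi/N/Stay/f, Hi/N/Stay/k} → row (6,2) (6,2) (6,2) (6,2)
{Hi/E/In/f, Hi/E/In/k} → row (4,1) (4,1) (4,1) (4,1)
{Hi/E/Stay/f} → row (3,4) (2,6) (3,4) (2,6)
{Hi/E/Stay/k} → row (3,4) (0,1) (3,4) (0,1)
{Lo/N/In/f, Lo/N/In/k, Lo/N/Stay/f, Lo/N/Stay/k, Lo/E/In/f, Lo/E/In/k, Lo/E/Stay/f, Lo/E/Stay/k} → row (6,1) (6,1) (4,5) (4,5)
That's 5 distinct rows out of 16 strategies.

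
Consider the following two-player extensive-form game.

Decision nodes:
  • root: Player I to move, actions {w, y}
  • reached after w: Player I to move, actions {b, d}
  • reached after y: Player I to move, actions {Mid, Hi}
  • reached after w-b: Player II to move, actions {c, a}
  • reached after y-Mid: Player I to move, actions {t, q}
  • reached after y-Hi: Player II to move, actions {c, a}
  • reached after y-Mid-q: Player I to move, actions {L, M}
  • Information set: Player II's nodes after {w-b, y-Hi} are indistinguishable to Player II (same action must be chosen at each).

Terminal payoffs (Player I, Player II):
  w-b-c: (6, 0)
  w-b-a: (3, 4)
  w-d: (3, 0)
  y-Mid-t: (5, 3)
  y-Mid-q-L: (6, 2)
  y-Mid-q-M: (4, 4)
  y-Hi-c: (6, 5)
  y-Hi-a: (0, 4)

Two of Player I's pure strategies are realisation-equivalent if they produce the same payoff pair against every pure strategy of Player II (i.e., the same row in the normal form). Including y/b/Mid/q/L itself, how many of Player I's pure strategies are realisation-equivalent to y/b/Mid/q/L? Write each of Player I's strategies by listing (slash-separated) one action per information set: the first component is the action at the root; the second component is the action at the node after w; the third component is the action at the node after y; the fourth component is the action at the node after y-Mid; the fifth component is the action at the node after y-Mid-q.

2

Row for y/b/Mid/q/L (columns c, a): (6,2) (6,2).
Under y/b/Mid/q/L, Player I's choice at the node after w can never be reached regardless of what Player II does, so varying those choices leaves every outcome unchanged.
Holding the reachable choices fixed and varying the unreachable one freely already gives 2 equivalent strategies.
No other strategy reproduces this row, so those 2 are the full class: y/b/Mid/q/L, y/d/Mid/q/L.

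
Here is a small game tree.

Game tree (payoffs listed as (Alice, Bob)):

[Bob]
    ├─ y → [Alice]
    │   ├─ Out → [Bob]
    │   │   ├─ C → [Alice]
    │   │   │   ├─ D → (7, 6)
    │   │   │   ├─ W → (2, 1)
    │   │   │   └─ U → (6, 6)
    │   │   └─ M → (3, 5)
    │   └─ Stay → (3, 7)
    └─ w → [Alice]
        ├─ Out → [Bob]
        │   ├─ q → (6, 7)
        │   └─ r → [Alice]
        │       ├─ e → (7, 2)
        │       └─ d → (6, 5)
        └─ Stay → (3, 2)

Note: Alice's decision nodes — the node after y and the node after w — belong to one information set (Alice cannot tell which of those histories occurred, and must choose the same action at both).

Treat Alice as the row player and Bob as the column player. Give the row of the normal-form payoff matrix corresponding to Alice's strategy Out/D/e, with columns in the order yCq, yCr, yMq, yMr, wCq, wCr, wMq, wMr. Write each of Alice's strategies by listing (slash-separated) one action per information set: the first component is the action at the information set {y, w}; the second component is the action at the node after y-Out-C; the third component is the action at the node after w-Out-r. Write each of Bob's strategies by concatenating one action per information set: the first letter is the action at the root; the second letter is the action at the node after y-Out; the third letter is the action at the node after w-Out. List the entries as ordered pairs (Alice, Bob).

vs yCq: Bob plays y → Alice plays Out at [y] → Bob plays C at [y-Out] → Alice plays D at [y-Out-C] → (7, 6)
vs yCr: Bob plays y → Alice plays Out at [y] → Bob plays C at [y-Out] → Alice plays D at [y-Out-C] → (7, 6)
vs yMq: Bob plays y → Alice plays Out at [y] → Bob plays M at [y-Out] → (3, 5)
vs yMr: Bob plays y → Alice plays Out at [y] → Bob plays M at [y-Out] → (3, 5)
vs wCq: Bob plays w → Alice plays Out at [w] → Bob plays q at [w-Out] → (6, 7)
vs wCr: Bob plays w → Alice plays Out at [w] → Bob plays r at [w-Out] → Alice plays e at [w-Out-r] → (7, 2)
vs wMq: Bob plays w → Alice plays Out at [w] → Bob plays q at [w-Out] → (6, 7)
vs wMr: Bob plays w → Alice plays Out at [w] → Bob plays r at [w-Out] → Alice plays e at [w-Out-r] → (7, 2)

(7,6) (7,6) (3,5) (3,5) (6,7) (7,2) (6,7) (7,2)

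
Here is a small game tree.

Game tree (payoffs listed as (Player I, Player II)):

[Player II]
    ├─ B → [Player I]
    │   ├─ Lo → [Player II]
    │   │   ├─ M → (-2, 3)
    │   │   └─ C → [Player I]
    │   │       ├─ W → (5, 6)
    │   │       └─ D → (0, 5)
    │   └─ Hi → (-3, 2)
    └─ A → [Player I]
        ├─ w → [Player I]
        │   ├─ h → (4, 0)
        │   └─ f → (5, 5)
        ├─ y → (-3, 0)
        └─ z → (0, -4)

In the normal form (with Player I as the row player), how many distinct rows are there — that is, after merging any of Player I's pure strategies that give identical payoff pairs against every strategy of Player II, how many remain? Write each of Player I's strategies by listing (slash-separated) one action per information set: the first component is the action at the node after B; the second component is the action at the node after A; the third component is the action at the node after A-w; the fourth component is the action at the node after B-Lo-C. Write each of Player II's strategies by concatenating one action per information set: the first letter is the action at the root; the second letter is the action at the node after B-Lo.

12

Player I has 24 pure strategies: Lo/w/h/W, Lo/w/h/D, Lo/w/f/W, Lo/w/f/D, Lo/y/h/W, Lo/y/h/D, Lo/y/f/W, Lo/y/f/D, Lo/z/h/W, Lo/z/h/D, Lo/z/f/W, Lo/z/f/D, Hi/w/h/W, Hi/w/h/D, Hi/w/f/W, Hi/w/f/D, Hi/y/h/W, Hi/y/h/D, Hi/y/f/W, Hi/y/f/D, Hi/z/h/W, Hi/z/h/D, Hi/z/f/W, Hi/z/f/D. Columns: BM, BC, AM, AC.
{Lo/w/h/W} → row (-2,3) (5,6) (4,0) (4,0)
{Lo/w/h/D} → row (-2,3) (0,5) (4,0) (4,0)
{Lo/w/f/W} → row (-2,3) (5,6) (5,5) (5,5)
{Lo/w/f/D} → row (-2,3) (0,5) (5,5) (5,5)
{Lo/y/h/W, Lo/y/f/W} → row (-2,3) (5,6) (-3,0) (-3,0)
{Lo/y/h/D, Lo/y/f/D} → row (-2,3) (0,5) (-3,0) (-3,0)
{Lo/z/h/W, Lo/z/f/W} → row (-2,3) (5,6) (0,-4) (0,-4)
{Lo/z/h/D, Lo/z/f/D} → row (-2,3) (0,5) (0,-4) (0,-4)
{Hi/w/h/W, Hi/w/h/D} → row (-3,2) (-3,2) (4,0) (4,0)
{Hi/w/f/W, Hi/w/f/D} → row (-3,2) (-3,2) (5,5) (5,5)
{Hi/y/h/W, Hi/y/h/D, Hi/y/f/W, Hi/y/f/D} → row (-3,2) (-3,2) (-3,0) (-3,0)
{Hi/z/h/W, Hi/z/h/D, Hi/z/f/W, Hi/z/f/D} → row (-3,2) (-3,2) (0,-4) (0,-4)
That's 12 distinct rows out of 24 strategies.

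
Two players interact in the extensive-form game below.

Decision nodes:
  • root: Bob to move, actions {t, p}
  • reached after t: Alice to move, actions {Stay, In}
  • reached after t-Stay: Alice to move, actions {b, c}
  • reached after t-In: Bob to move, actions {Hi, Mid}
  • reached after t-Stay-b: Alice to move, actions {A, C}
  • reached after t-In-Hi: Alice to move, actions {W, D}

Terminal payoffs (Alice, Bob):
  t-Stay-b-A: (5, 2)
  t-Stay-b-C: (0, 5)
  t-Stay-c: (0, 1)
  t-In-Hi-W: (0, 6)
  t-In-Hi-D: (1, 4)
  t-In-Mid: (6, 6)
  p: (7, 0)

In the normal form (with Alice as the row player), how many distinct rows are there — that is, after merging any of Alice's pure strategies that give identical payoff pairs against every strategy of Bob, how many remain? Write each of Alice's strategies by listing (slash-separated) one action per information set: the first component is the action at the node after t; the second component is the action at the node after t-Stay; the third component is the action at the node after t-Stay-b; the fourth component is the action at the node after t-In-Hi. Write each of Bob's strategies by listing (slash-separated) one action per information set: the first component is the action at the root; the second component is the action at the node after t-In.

5

Alice has 16 pure strategies: Stay/b/A/W, Stay/b/A/D, Stay/b/C/W, Stay/b/C/D, Stay/c/A/W, Stay/c/A/D, Stay/c/C/W, Stay/c/C/D, In/b/A/W, In/b/A/D, In/b/C/W, In/b/C/D, In/c/A/W, In/c/A/D, In/c/C/W, In/c/C/D. Columns: t/Hi, t/Mid, p/Hi, p/Mid.
{Stay/b/A/W, Stay/b/A/D} → row (5,2) (5,2) (7,0) (7,0)
{Stay/b/C/W, Stay/b/C/D} → row (0,5) (0,5) (7,0) (7,0)
{Stay/c/A/W, Stay/c/A/D, Stay/c/C/W, Stay/c/C/D} → row (0,1) (0,1) (7,0) (7,0)
{In/b/A/W, In/b/C/W, In/c/A/W, In/c/C/W} → row (0,6) (6,6) (7,0) (7,0)
{In/b/A/D, In/b/C/D, In/c/A/D, In/c/C/D} → row (1,4) (6,6) (7,0) (7,0)
That's 5 distinct rows out of 16 strategies.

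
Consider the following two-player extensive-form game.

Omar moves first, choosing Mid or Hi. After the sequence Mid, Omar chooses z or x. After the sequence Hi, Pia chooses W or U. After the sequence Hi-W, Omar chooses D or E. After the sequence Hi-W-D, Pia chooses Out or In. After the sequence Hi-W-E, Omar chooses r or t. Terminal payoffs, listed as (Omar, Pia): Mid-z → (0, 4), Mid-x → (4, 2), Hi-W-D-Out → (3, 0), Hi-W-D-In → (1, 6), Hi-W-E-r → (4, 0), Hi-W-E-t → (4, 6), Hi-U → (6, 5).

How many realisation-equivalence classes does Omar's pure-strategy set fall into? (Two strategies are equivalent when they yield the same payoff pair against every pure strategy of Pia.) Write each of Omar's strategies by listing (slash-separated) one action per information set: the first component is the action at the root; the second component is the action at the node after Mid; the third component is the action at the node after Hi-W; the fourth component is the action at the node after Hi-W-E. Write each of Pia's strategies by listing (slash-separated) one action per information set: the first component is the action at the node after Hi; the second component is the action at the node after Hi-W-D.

Omar has 16 pure strategies: Mid/z/D/r, Mid/z/D/t, Mid/z/E/r, Mid/z/E/t, Mid/x/D/r, Mid/x/D/t, Mid/x/E/r, Mid/x/E/t, Hi/z/D/r, Hi/z/D/t, Hi/z/E/r, Hi/z/E/t, Hi/x/D/r, Hi/x/D/t, Hi/x/E/r, Hi/x/E/t. Columns: W/Out, W/In, U/Out, U/In.
{Mid/z/D/r, Mid/z/D/t, Mid/z/E/r, Mid/z/E/t} → row (0,4) (0,4) (0,4) (0,4)
{Mid/x/D/r, Mid/x/D/t, Mid/x/E/r, Mid/x/E/t} → row (4,2) (4,2) (4,2) (4,2)
{Hi/z/D/r, Hi/z/D/t, Hi/x/D/r, Hi/x/D/t} → row (3,0) (1,6) (6,5) (6,5)
{Hi/z/E/r, Hi/x/E/r} → row (4,0) (4,0) (6,5) (6,5)
{Hi/z/E/t, Hi/x/E/t} → row (4,6) (4,6) (6,5) (6,5)
That's 5 distinct rows out of 16 strategies.

5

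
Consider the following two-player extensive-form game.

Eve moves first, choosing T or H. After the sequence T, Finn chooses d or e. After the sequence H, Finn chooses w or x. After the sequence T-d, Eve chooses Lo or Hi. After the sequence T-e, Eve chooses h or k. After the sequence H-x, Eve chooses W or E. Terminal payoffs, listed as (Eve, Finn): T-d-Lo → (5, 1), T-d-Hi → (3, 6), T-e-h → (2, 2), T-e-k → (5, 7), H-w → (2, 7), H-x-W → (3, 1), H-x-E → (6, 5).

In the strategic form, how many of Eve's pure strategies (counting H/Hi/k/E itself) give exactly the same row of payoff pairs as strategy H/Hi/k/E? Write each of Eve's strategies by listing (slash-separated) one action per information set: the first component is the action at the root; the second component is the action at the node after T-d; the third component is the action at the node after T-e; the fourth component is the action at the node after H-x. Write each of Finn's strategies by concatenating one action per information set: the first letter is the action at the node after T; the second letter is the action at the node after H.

4

Row for H/Hi/k/E (columns dw, dx, ew, ex): (2,7) (6,5) (2,7) (6,5).
Under H/Hi/k/E, Eve's choice at the node after T-d and at the node after T-e can never be reached regardless of what Finn does, so varying those choices leaves every outcome unchanged.
Holding the reachable choices fixed and varying the unreachable ones freely already gives 2 × 2 = 4 equivalent strategies.
No other strategy reproduces this row, so those 4 are the full class: H/Lo/h/E, H/Lo/k/E, H/Hi/h/E, H/Hi/k/E.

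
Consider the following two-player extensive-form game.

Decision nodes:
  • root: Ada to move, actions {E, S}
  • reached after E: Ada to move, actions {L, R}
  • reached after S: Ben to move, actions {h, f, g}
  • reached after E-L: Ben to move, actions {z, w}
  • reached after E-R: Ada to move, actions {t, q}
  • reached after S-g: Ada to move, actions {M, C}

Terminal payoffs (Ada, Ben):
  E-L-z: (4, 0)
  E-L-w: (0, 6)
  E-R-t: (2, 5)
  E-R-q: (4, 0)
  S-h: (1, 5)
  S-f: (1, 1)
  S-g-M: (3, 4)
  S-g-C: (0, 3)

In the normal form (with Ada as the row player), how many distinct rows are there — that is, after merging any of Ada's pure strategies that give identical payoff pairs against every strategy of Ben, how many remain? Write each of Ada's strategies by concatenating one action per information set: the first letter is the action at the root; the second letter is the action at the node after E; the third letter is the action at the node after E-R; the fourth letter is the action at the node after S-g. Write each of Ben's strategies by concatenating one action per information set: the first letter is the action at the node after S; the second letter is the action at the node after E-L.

5

Ada has 16 pure strategies: ELtM, ELtC, ELqM, ELqC, ERtM, ERtC, ERqM, ERqC, SLtM, SLtC, SLqM, SLqC, SRtM, SRtC, SRqM, SRqC. Columns: hz, hw, fz, fw, gz, gw.
{ELtM, ELtC, ELqM, ELqC} → row (4,0) (0,6) (4,0) (0,6) (4,0) (0,6)
{ERtM, ERtC} → row (2,5) (2,5) (2,5) (2,5) (2,5) (2,5)
{ERqM, ERqC} → row (4,0) (4,0) (4,0) (4,0) (4,0) (4,0)
{SLtM, SLqM, SRtM, SRqM} → row (1,5) (1,5) (1,1) (1,1) (3,4) (3,4)
{SLtC, SLqC, SRtC, SRqC} → row (1,5) (1,5) (1,1) (1,1) (0,3) (0,3)
That's 5 distinct rows out of 16 strategies.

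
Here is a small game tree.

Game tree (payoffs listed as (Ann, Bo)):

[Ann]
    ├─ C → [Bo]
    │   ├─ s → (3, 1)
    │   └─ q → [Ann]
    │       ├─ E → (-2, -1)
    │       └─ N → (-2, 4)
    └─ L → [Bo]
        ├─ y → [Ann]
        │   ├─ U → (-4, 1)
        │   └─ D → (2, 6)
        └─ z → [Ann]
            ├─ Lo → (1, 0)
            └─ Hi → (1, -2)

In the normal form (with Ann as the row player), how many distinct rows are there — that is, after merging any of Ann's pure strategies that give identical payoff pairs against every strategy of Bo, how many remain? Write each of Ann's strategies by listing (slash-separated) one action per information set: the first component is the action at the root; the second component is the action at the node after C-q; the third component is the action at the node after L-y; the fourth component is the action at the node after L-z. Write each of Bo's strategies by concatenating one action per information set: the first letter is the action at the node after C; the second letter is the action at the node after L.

6

Ann has 16 pure strategies: C/E/U/Lo, C/E/U/Hi, C/E/D/Lo, C/E/D/Hi, C/N/U/Lo, C/N/U/Hi, C/N/D/Lo, C/N/D/Hi, L/E/U/Lo, L/E/U/Hi, L/E/D/Lo, L/E/D/Hi, L/N/U/Lo, L/N/U/Hi, L/N/D/Lo, L/N/D/Hi. Columns: sy, sz, qy, qz.
{C/E/U/Lo, C/E/U/Hi, C/E/D/Lo, C/E/D/Hi} → row (3,1) (3,1) (-2,-1) (-2,-1)
{C/N/U/Lo, C/N/U/Hi, C/N/D/Lo, C/N/D/Hi} → row (3,1) (3,1) (-2,4) (-2,4)
{L/E/U/Lo, L/N/U/Lo} → row (-4,1) (1,0) (-4,1) (1,0)
{L/E/U/Hi, L/N/U/Hi} → row (-4,1) (1,-2) (-4,1) (1,-2)
{L/E/D/Lo, L/N/D/Lo} → row (2,6) (1,0) (2,6) (1,0)
{L/E/D/Hi, L/N/D/Hi} → row (2,6) (1,-2) (2,6) (1,-2)
That's 6 distinct rows out of 16 strategies.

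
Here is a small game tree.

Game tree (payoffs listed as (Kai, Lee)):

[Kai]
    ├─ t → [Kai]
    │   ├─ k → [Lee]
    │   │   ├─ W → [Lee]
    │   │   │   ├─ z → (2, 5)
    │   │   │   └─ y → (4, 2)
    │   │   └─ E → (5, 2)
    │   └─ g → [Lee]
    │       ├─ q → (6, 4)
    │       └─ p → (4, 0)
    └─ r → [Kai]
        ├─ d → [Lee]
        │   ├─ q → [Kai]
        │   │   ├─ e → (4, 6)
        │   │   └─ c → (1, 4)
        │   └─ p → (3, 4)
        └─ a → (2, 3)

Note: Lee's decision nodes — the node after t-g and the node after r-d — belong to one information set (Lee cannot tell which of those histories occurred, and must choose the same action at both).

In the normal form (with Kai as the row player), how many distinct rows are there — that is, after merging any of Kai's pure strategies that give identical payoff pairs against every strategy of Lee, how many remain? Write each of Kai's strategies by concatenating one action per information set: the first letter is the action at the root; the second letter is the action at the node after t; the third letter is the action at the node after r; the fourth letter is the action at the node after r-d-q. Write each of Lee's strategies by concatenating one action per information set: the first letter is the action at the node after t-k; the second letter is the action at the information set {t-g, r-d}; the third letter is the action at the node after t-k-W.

5

Kai has 16 pure strategies: tkde, tkdc, tkae, tkac, tgde, tgdc, tgae, tgac, rkde, rkdc, rkae, rkac, rgde, rgdc, rgae, rgac. Columns: Wqz, Wqy, Wpz, Wpy, Eqz, Eqy, Epz, Epy.
{tkde, tkdc, tkae, tkac} → row (2,5) (4,2) (2,5) (4,2) (5,2) (5,2) (5,2) (5,2)
{tgde, tgdc, tgae, tgac} → row (6,4) (6,4) (4,0) (4,0) (6,4) (6,4) (4,0) (4,0)
{rkde, rgde} → row (4,6) (4,6) (3,4) (3,4) (4,6) (4,6) (3,4) (3,4)
{rkdc, rgdc} → row (1,4) (1,4) (3,4) (3,4) (1,4) (1,4) (3,4) (3,4)
{rkae, rkac, rgae, rgac} → row (2,3) (2,3) (2,3) (2,3) (2,3) (2,3) (2,3) (2,3)
That's 5 distinct rows out of 16 strategies.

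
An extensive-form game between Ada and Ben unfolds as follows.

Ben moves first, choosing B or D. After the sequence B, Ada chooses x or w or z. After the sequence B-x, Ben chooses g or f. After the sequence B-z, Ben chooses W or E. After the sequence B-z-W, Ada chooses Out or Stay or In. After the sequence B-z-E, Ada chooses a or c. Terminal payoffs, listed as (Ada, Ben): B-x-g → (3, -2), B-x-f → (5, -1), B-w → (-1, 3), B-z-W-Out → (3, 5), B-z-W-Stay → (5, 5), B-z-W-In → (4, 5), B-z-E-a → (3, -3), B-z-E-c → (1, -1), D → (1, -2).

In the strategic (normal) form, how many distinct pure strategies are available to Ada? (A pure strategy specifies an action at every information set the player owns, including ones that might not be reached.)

Ada owns the node after B with actions {x, w, z} — three choices.
Ada owns the node after B-z-W with actions {Out, Stay, In} — three choices.
Ada owns the node after B-z-E with actions {a, c} — two choices.
A pure strategy fixes one action at each information set independently, so the count is the product 3 × 3 × 2 = 18.
(For reference, Ben has 8 pure strategies, giving a 18×8 normal-form matrix.)

18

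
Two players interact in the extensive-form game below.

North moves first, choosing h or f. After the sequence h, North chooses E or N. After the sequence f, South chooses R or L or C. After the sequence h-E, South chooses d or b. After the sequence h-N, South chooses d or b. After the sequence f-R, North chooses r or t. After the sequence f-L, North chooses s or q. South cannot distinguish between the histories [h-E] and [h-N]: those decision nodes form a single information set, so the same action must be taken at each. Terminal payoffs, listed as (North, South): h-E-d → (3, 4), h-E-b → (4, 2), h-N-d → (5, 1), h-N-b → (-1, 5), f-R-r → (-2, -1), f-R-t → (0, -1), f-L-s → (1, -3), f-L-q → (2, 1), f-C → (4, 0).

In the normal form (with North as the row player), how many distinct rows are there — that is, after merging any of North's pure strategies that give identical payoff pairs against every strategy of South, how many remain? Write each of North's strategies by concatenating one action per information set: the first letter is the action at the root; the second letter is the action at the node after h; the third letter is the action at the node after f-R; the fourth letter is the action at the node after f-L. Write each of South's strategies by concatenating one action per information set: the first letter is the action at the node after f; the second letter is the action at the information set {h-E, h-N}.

6

North has 16 pure strategies: hErs, hErq, hEts, hEtq, hNrs, hNrq, hNts, hNtq, fErs, fErq, fEts, fEtq, fNrs, fNrq, fNts, fNtq. Columns: Rd, Rb, Ld, Lb, Cd, Cb.
{hErs, hErq, hEts, hEtq} → row (3,4) (4,2) (3,4) (4,2) (3,4) (4,2)
{hNrs, hNrq, hNts, hNtq} → row (5,1) (-1,5) (5,1) (-1,5) (5,1) (-1,5)
{fErs, fNrs} → row (-2,-1) (-2,-1) (1,-3) (1,-3) (4,0) (4,0)
{fErq, fNrq} → row (-2,-1) (-2,-1) (2,1) (2,1) (4,0) (4,0)
{fEts, fNts} → row (0,-1) (0,-1) (1,-3) (1,-3) (4,0) (4,0)
{fEtq, fNtq} → row (0,-1) (0,-1) (2,1) (2,1) (4,0) (4,0)
That's 6 distinct rows out of 16 strategies.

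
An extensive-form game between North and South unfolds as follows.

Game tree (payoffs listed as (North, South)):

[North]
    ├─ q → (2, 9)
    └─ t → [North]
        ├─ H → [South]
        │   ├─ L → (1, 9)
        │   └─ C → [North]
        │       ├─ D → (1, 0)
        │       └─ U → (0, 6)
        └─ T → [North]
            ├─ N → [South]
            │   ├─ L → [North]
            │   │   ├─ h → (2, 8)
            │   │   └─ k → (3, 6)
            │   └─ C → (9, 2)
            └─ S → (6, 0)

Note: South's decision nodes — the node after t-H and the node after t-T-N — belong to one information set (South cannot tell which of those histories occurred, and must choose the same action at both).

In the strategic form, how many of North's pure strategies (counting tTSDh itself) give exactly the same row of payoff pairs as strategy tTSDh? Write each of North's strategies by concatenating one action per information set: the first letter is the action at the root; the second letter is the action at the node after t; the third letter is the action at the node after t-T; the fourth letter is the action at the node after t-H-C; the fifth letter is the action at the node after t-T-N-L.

4

Row for tTSDh (columns L, C): (6,0) (6,0).
Under tTSDh, North's choice at the node after t-H-C and at the node after t-T-N-L can never be reached regardless of what South does, so varying those choices leaves every outcome unchanged.
Holding the reachable choices fixed and varying the unreachable ones freely already gives 2 × 2 = 4 equivalent strategies.
No other strategy reproduces this row, so those 4 are the full class: tTSDh, tTSDk, tTSUh, tTSUk.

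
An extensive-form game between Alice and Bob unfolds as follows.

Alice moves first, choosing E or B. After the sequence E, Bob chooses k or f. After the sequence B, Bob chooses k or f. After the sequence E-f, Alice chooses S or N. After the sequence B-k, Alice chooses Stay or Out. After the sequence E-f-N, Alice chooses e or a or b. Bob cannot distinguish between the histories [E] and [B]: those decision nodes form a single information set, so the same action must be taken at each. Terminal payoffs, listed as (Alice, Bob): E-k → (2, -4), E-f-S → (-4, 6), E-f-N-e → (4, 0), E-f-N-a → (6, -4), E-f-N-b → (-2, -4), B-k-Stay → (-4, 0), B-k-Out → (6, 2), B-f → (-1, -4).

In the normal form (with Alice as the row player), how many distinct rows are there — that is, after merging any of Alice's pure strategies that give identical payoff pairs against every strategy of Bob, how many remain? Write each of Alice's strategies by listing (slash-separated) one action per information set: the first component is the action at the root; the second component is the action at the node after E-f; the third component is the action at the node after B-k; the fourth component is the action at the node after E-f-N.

Alice has 24 pure strategies: E/S/Stay/e, E/S/Stay/a, E/S/Stay/b, E/S/Out/e, E/S/Out/a, E/S/Out/b, E/N/Stay/e, E/N/Stay/a, E/N/Stay/b, E/N/Out/e, E/N/Out/a, E/N/Out/b, B/S/Stay/e, B/S/Stay/a, B/S/Stay/b, B/S/Out/e, B/S/Out/a, B/S/Out/b, B/N/Stay/e, B/N/Stay/a, B/N/Stay/b, B/N/Out/e, B/N/Out/a, B/N/Out/b. Columns: k, f.
{E/S/Stay/e, E/S/Stay/a, E/S/Stay/b, E/S/Out/e, E/S/Out/a, E/S/Out/b} → row (2,-4) (-4,6)
{E/N/Stay/e, E/N/Out/e} → row (2,-4) (4,0)
{E/N/Stay/a, E/N/Out/a} → row (2,-4) (6,-4)
{E/N/Stay/b, E/N/Out/b} → row (2,-4) (-2,-4)
{B/S/Stay/e, B/S/Stay/a, B/S/Stay/b, B/N/Stay/e, B/N/Stay/a, B/N/Stay/b} → row (-4,0) (-1,-4)
{B/S/Out/e, B/S/Out/a, B/S/Out/b, B/N/Out/e, B/N/Out/a, B/N/Out/b} → row (6,2) (-1,-4)
That's 6 distinct rows out of 24 strategies.

6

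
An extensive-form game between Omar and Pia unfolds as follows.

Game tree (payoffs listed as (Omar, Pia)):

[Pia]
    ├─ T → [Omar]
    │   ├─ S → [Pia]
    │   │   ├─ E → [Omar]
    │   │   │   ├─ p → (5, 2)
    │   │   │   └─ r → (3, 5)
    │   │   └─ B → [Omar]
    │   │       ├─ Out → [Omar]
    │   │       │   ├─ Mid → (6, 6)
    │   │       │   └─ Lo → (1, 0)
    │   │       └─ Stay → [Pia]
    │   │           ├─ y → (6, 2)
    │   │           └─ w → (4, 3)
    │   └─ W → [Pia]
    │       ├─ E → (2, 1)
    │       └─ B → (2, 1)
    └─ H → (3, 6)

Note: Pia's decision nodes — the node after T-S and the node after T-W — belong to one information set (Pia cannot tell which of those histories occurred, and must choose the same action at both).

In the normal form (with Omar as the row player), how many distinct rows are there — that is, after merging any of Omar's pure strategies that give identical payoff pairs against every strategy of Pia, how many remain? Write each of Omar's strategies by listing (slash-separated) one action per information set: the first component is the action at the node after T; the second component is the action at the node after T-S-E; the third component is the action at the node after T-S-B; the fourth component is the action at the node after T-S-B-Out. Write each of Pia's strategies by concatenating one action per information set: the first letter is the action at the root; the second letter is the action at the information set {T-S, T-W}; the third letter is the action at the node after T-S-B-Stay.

7

Omar has 16 pure strategies: S/p/Out/Mid, S/p/Out/Lo, S/p/Stay/Mid, S/p/Stay/Lo, S/r/Out/Mid, S/r/Out/Lo, S/r/Stay/Mid, S/r/Stay/Lo, W/p/Out/Mid, W/p/Out/Lo, W/p/Stay/Mid, W/p/Stay/Lo, W/r/Out/Mid, W/r/Out/Lo, W/r/Stay/Mid, W/r/Stay/Lo. Columns: TEy, TEw, TBy, TBw, HEy, HEw, HBy, HBw.
{S/p/Out/Mid} → row (5,2) (5,2) (6,6) (6,6) (3,6) (3,6) (3,6) (3,6)
{S/p/Out/Lo} → row (5,2) (5,2) (1,0) (1,0) (3,6) (3,6) (3,6) (3,6)
{S/p/Stay/Mid, S/p/Stay/Lo} → row (5,2) (5,2) (6,2) (4,3) (3,6) (3,6) (3,6) (3,6)
{S/r/Out/Mid} → row (3,5) (3,5) (6,6) (6,6) (3,6) (3,6) (3,6) (3,6)
{S/r/Out/Lo} → row (3,5) (3,5) (1,0) (1,0) (3,6) (3,6) (3,6) (3,6)
{S/r/Stay/Mid, S/r/Stay/Lo} → row (3,5) (3,5) (6,2) (4,3) (3,6) (3,6) (3,6) (3,6)
{W/p/Out/Mid, W/p/Out/Lo, W/p/Stay/Mid, W/p/Stay/Lo, W/r/Out/Mid, W/r/Out/Lo, W/r/Stay/Mid, W/r/Stay/Lo} → row (2,1) (2,1) (2,1) (2,1) (3,6) (3,6) (3,6) (3,6)
That's 7 distinct rows out of 16 strategies.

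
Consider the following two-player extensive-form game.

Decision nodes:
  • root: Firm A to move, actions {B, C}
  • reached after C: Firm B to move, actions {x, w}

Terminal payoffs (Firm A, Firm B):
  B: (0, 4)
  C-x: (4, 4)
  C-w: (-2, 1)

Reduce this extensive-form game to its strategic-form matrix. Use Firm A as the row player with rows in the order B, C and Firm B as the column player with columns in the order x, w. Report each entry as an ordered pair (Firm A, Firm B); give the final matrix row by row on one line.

B: (0,4) (0,4) | C: (4,4) (-2,1)

Row B: x→(0,4), w→(0,4)
Row C: x→(4,4), w→(-2,1)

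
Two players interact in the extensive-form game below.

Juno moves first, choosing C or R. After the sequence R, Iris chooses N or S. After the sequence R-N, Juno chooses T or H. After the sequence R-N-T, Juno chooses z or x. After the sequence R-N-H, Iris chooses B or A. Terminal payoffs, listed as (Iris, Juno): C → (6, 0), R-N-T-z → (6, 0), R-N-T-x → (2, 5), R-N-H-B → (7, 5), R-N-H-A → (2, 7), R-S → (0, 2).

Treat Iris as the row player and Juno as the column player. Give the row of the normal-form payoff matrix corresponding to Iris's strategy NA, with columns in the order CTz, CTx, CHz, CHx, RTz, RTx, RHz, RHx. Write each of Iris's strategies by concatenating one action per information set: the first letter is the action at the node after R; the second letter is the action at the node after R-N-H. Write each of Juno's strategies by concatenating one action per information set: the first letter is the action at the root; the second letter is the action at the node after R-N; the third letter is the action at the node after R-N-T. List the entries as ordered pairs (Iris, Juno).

(6,0) (6,0) (6,0) (6,0) (6,0) (2,5) (2,7) (2,7)

vs CTz: Juno plays C → (6, 0)
vs CTx: Juno plays C → (6, 0)
vs CHz: Juno plays C → (6, 0)
vs CHx: Juno plays C → (6, 0)
vs RTz: Juno plays R → Iris plays N at [R] → Juno plays T at [R-N] → Juno plays z at [R-N-T] → (6, 0)
vs RTx: Juno plays R → Iris plays N at [R] → Juno plays T at [R-N] → Juno plays x at [R-N-T] → (2, 5)
vs RHz: Juno plays R → Iris plays N at [R] → Juno plays H at [R-N] → Iris plays A at [R-N-H] → (2, 7)
vs RHx: Juno plays R → Iris plays N at [R] → Juno plays H at [R-N] → Iris plays A at [R-N-H] → (2, 7)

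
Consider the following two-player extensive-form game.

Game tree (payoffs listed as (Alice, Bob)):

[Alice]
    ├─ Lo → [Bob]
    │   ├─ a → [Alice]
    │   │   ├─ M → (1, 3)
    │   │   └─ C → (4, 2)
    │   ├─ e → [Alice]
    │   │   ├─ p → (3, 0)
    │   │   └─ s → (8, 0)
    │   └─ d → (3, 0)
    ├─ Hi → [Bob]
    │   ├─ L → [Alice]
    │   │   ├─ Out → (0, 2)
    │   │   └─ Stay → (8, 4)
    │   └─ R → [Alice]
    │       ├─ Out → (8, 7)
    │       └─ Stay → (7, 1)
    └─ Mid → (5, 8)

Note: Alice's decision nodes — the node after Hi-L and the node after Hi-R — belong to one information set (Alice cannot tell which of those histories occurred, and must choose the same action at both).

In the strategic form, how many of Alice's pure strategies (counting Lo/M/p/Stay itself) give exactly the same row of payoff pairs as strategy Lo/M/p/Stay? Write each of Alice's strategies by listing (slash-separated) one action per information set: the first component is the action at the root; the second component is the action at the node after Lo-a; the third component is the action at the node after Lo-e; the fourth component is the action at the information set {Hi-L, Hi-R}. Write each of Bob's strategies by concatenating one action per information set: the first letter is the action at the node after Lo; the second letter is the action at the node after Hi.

Row for Lo/M/p/Stay (columns aL, aR, eL, eR, dL, dR): (1,3) (1,3) (3,0) (3,0) (3,0) (3,0).
Under Lo/M/p/Stay, Alice's choice at the information set {Hi-L, Hi-R} can never be reached regardless of what Bob does, so varying those choices leaves every outcome unchanged.
Holding the reachable choices fixed and varying the unreachable one freely already gives 2 equivalent strategies.
No other strategy reproduces this row, so those 2 are the full class: Lo/M/p/Out, Lo/M/p/Stay.

2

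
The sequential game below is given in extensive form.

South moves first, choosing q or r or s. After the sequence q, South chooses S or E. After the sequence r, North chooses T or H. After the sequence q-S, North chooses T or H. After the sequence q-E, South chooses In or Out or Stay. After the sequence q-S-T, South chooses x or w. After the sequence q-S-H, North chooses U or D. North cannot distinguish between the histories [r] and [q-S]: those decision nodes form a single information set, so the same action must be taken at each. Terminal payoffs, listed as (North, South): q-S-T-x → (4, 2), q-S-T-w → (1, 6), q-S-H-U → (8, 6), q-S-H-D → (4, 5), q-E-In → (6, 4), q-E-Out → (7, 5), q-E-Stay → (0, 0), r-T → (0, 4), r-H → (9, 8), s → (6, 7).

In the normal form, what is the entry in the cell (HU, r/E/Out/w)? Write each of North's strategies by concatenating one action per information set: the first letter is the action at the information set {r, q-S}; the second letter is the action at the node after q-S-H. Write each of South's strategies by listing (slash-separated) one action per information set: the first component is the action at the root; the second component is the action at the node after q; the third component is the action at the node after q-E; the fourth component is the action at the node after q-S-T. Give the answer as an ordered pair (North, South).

(9, 8)

Trace the play path from the root:
  South plays r
  North plays H at [r]
→ terminal payoff (9, 8).
(North's choice at the node after q-S-H is never reached on this path, so it doesn't affect the outcome.)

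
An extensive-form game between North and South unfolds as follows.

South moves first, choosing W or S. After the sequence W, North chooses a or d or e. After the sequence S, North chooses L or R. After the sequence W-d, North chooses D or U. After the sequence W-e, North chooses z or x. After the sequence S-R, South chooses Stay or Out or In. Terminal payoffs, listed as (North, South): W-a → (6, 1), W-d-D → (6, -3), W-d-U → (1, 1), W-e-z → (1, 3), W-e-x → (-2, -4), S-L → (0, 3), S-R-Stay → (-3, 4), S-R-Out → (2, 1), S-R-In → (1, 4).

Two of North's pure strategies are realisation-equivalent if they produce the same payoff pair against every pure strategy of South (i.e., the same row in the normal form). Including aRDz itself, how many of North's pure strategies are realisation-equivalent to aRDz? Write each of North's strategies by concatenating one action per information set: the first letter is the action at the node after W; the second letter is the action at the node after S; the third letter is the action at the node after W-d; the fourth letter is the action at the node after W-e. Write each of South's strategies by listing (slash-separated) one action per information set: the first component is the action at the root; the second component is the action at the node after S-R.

Row for aRDz (columns W/Stay, W/Out, W/In, S/Stay, S/Out, S/In): (6,1) (6,1) (6,1) (-3,4) (2,1) (1,4).
Under aRDz, North's choice at the node after W-d and at the node after W-e can never be reached regardless of what South does, so varying those choices leaves every outcome unchanged.
Holding the reachable choices fixed and varying the unreachable ones freely already gives 2 × 2 = 4 equivalent strategies.
No other strategy reproduces this row, so those 4 are the full class: aRDz, aRDx, aRUz, aRUx.

4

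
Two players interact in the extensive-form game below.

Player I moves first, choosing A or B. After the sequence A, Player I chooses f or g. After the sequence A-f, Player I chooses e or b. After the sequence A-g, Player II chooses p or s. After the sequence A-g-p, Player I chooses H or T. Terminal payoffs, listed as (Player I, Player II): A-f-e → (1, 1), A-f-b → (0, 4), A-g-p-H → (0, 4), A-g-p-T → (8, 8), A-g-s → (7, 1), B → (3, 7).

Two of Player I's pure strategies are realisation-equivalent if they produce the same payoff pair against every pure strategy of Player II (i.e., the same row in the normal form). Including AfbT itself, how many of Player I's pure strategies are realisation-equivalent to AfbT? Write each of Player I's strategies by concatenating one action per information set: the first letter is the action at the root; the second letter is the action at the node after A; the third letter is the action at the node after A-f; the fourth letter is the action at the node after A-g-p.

2

Row for AfbT (columns p, s): (0,4) (0,4).
Under AfbT, Player I's choice at the node after A-g-p can never be reached regardless of what Player II does, so varying those choices leaves every outcome unchanged.
Holding the reachable choices fixed and varying the unreachable one freely already gives 2 equivalent strategies.
No other strategy reproduces this row, so those 2 are the full class: AfbH, AfbT.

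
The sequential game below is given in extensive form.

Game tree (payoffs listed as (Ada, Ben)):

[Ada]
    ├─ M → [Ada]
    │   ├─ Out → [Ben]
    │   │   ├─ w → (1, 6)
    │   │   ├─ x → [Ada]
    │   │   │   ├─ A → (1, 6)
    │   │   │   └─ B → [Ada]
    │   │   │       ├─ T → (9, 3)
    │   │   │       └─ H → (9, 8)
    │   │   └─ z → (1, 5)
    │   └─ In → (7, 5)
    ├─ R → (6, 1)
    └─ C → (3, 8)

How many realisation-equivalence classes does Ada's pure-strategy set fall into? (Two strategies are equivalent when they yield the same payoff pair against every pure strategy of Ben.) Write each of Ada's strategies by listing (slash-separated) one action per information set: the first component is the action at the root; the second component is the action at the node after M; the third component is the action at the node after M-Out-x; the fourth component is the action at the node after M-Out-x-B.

Ada has 24 pure strategies: M/Out/A/T, M/Out/A/H, M/Out/B/T, M/Out/B/H, M/In/A/T, M/In/A/H, M/In/B/T, M/In/B/H, R/Out/A/T, R/Out/A/H, R/Out/B/T, R/Out/B/H, R/In/A/T, R/In/A/H, R/In/B/T, R/In/B/H, C/Out/A/T, C/Out/A/H, C/Out/B/T, C/Out/B/H, C/In/A/T, C/In/A/H, C/In/B/T, C/In/B/H. Columns: w, x, z.
{M/Out/A/T, M/Out/A/H} → row (1,6) (1,6) (1,5)
{M/Out/B/T} → row (1,6) (9,3) (1,5)
{M/Out/B/H} → row (1,6) (9,8) (1,5)
{M/In/A/T, M/In/A/H, M/In/B/T, M/In/B/H} → row (7,5) (7,5) (7,5)
{R/Out/A/T, R/Out/A/H, R/Out/B/T, R/Out/B/H, R/In/A/T, R/In/A/H, R/In/B/T, R/In/B/H} → row (6,1) (6,1) (6,1)
{C/Out/A/T, C/Out/A/H, C/Out/B/T, C/Out/B/H, C/In/A/T, C/In/A/H, C/In/B/T, C/In/B/H} → row (3,8) (3,8) (3,8)
That's 6 distinct rows out of 24 strategies.

6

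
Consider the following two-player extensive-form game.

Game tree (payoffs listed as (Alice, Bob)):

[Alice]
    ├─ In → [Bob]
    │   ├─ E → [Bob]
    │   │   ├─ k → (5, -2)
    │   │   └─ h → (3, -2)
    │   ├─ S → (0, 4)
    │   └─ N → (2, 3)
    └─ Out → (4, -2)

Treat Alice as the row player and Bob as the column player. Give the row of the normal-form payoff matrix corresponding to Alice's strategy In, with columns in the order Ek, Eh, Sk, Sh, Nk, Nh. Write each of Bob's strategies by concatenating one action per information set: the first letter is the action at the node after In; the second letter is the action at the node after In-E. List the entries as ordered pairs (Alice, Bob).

(5,-2) (3,-2) (0,4) (0,4) (2,3) (2,3)

vs Ek: Alice plays In → Bob plays E at [In] → Bob plays k at [In-E] → (5, -2)
vs Eh: Alice plays In → Bob plays E at [In] → Bob plays h at [In-E] → (3, -2)
vs Sk: Alice plays In → Bob plays S at [In] → (0, 4)
vs Sh: Alice plays In → Bob plays S at [In] → (0, 4)
vs Nk: Alice plays In → Bob plays N at [In] → (2, 3)
vs Nh: Alice plays In → Bob plays N at [In] → (2, 3)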